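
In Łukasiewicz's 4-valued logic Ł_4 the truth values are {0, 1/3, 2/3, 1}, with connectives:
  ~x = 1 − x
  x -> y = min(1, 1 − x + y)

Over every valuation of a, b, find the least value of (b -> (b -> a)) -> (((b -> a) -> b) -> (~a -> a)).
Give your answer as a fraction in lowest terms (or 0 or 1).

Take a = 0, b = 1/3:
b -> a = 1/3 -> 0 = 2/3
b -> (b -> a) = 1/3 -> 2/3 = 1
b -> a = 1/3 -> 0 = 2/3
(b -> a) -> b = 2/3 -> 1/3 = 2/3
~a = ~0 = 1
~a -> a = 1 -> 0 = 0
((b -> a) -> b) -> (~a -> a) = 2/3 -> 0 = 1/3
(b -> (b -> a)) -> (((b -> a) -> b) -> (~a -> a)) = 1 -> 1/3 = 1/3
No assignment yields a value below 1/3, so this is the minimum.

1/3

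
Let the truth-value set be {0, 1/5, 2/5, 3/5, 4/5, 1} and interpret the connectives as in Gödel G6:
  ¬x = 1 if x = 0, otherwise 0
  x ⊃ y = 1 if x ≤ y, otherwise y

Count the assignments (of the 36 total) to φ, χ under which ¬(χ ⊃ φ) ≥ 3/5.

5

value 1: 5 assignments (counts)
value 0: 31 assignments
So 5 of the 36 assignments meet the threshold.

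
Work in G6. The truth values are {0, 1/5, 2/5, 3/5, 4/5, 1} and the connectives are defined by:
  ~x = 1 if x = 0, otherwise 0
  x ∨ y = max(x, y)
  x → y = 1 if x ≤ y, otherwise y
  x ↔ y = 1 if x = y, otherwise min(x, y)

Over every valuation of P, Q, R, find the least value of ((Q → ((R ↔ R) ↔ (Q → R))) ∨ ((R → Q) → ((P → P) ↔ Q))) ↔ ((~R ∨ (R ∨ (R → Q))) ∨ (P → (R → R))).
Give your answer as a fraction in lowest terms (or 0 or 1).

1/5

Take P = 0, Q = 1/5, R = 0:
R ↔ R = 0 ↔ 0 = 1
Q → R = 1/5 → 0 = 0
(R ↔ R) ↔ (Q → R) = 1 ↔ 0 = 0
Q → ((R ↔ R) ↔ (Q → R)) = 1/5 → 0 = 0
R → Q = 0 → 1/5 = 1
P → P = 0 → 0 = 1
(P → P) ↔ Q = 1 ↔ 1/5 = 1/5
(R → Q) → ((P → P) ↔ Q) = 1 → 1/5 = 1/5
(Q → ((R ↔ R) ↔ (Q → R))) ∨ ((R → Q) → ((P → P) ↔ Q)) = 0 ∨ 1/5 = 1/5
~R = ~0 = 1
R → Q = 0 → 1/5 = 1
R ∨ (R → Q) = 0 ∨ 1 = 1
~R ∨ (R ∨ (R → Q)) = 1 ∨ 1 = 1
R → R = 0 → 0 = 1
P → (R → R) = 0 → 1 = 1
(~R ∨ (R ∨ (R → Q))) ∨ (P → (R → R)) = 1 ∨ 1 = 1
((Q → ((R ↔ R) ↔ (Q → R))) ∨ ((R → Q) → ((P → P) ↔ Q))) ↔ ((~R ∨ (R ∨ (R → Q))) ∨ (P → (R → R))) = 1/5 ↔ 1 = 1/5
No assignment yields a value below 1/5, so this is the minimum.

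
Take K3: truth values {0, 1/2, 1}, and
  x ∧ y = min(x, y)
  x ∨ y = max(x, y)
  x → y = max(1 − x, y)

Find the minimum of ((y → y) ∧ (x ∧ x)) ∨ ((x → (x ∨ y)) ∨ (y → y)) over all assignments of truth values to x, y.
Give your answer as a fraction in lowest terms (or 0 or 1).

1/2

Take x = 1/2, y = 1/2:
y → y = 1/2 → 1/2 = 1/2
x ∧ x = 1/2 ∧ 1/2 = 1/2
(y → y) ∧ (x ∧ x) = 1/2 ∧ 1/2 = 1/2
x ∨ y = 1/2 ∨ 1/2 = 1/2
x → (x ∨ y) = 1/2 → 1/2 = 1/2
y → y = 1/2 → 1/2 = 1/2
(x → (x ∨ y)) ∨ (y → y) = 1/2 ∨ 1/2 = 1/2
((y → y) ∧ (x ∧ x)) ∨ ((x → (x ∨ y)) ∨ (y → y)) = 1/2 ∨ 1/2 = 1/2
No assignment yields a value below 1/2, so this is the minimum.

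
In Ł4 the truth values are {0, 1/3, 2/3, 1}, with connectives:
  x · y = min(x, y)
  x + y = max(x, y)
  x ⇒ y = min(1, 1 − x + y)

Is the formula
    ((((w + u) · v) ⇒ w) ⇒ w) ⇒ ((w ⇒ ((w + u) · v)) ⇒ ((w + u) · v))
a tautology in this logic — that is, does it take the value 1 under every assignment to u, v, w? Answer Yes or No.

At u = 2/3, v = 1, w = 1, for instance:
w + u = 1 + 2/3 = 1
(w + u) · v = 1 · 1 = 1
((w + u) · v) ⇒ w = 1 ⇒ 1 = 1
(((w + u) · v) ⇒ w) ⇒ w = 1 ⇒ 1 = 1
w ⇒ ((w + u) · v) = 1 ⇒ 1 = 1
(w ⇒ ((w + u) · v)) ⇒ ((w + u) · v) = 1 ⇒ 1 = 1
((((w + u) · v) ⇒ w) ⇒ w) ⇒ ((w ⇒ ((w + u) · v)) ⇒ ((w + u) · v)) = 1 ⇒ 1 = 1
and checking the remaining 63 assignments likewise gives ≥ 1 in every case.

Yes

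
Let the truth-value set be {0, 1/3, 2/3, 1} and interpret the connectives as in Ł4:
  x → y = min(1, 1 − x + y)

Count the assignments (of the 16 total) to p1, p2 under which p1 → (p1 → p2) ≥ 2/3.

14

p1 = 0, p2 = 0 ↦ 1  ≥
p1 = 0, p2 = 1/3 ↦ 1  ≥
p1 = 0, p2 = 2/3 ↦ 1  ≥
p1 = 0, p2 = 1 ↦ 1  ≥
p1 = 1/3, p2 = 0 ↦ 1  ≥
p1 = 1/3, p2 = 1/3 ↦ 1  ≥
p1 = 1/3, p2 = 2/3 ↦ 1  ≥
p1 = 1/3, p2 = 1 ↦ 1  ≥
p1 = 2/3, p2 = 0 ↦ 2/3  ≥
p1 = 2/3, p2 = 1/3 ↦ 1  ≥
p1 = 2/3, p2 = 2/3 ↦ 1  ≥
p1 = 2/3, p2 = 1 ↦ 1  ≥
p1 = 1, p2 = 0 ↦ 0  <
p1 = 1, p2 = 1/3 ↦ 1/3  <
p1 = 1, p2 = 2/3 ↦ 2/3  ≥
p1 = 1, p2 = 1 ↦ 1  ≥
So 14 of the 16 assignments meet the threshold.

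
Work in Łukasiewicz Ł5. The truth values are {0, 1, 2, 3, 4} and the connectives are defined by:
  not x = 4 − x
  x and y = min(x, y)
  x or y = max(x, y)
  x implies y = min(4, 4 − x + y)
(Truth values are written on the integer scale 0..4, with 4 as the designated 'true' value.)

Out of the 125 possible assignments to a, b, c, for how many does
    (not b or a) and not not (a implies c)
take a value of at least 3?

value 4: 19 assignments (counts)
value 3: 34 assignments (counts)
value 2: 37 assignments
value 1: 25 assignments
value 0: 10 assignments
So 53 of the 125 assignments meet the threshold.

53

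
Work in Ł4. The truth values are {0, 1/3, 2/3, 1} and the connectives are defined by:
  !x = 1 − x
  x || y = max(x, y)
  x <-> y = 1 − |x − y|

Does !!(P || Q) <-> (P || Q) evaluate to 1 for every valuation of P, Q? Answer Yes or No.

P = 0, Q = 0 ↦ 1
P = 0, Q = 1/3 ↦ 1
P = 0, Q = 2/3 ↦ 1
P = 0, Q = 1 ↦ 1
P = 1/3, Q = 0 ↦ 1
P = 1/3, Q = 1/3 ↦ 1
P = 1/3, Q = 2/3 ↦ 1
P = 1/3, Q = 1 ↦ 1
P = 2/3, Q = 0 ↦ 1
P = 2/3, Q = 1/3 ↦ 1
P = 2/3, Q = 2/3 ↦ 1
P = 2/3, Q = 1 ↦ 1
P = 1, Q = 0 ↦ 1
P = 1, Q = 1/3 ↦ 1
P = 1, Q = 2/3 ↦ 1
P = 1, Q = 1 ↦ 1
Every assignment gives a value ≥ 1.

Yes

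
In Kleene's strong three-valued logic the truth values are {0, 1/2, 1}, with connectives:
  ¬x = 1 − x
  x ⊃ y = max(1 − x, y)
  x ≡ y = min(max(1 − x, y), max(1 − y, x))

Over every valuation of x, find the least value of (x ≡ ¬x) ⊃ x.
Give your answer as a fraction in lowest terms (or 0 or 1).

Take x = 1/2:
¬x = ¬1/2 = 1/2
x ≡ ¬x = 1/2 ≡ 1/2 = 1/2
(x ≡ ¬x) ⊃ x = 1/2 ⊃ 1/2 = 1/2
No assignment yields a value below 1/2, so this is the minimum.

1/2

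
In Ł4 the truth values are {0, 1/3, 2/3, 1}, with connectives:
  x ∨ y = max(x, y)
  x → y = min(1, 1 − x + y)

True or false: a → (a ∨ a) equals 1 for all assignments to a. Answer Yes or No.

a = 0 ↦ 1
a = 1/3 ↦ 1
a = 2/3 ↦ 1
a = 1 ↦ 1
Every assignment gives a value ≥ 1.

Yes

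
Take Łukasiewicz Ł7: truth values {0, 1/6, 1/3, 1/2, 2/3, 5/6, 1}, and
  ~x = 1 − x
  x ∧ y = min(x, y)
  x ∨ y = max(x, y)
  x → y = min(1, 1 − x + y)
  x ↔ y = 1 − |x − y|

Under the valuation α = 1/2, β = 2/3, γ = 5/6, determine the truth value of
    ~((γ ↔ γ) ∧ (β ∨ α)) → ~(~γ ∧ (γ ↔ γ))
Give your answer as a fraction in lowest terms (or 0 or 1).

γ ↔ γ = 5/6 ↔ 5/6 = 1
β ∨ α = 2/3 ∨ 1/2 = 2/3
(γ ↔ γ) ∧ (β ∨ α) = 1 ∧ 2/3 = 2/3
~((γ ↔ γ) ∧ (β ∨ α)) = ~2/3 = 1/3
~γ = ~5/6 = 1/6
γ ↔ γ = 5/6 ↔ 5/6 = 1
~γ ∧ (γ ↔ γ) = 1/6 ∧ 1 = 1/6
~(~γ ∧ (γ ↔ γ)) = ~1/6 = 5/6
~((γ ↔ γ) ∧ (β ∨ α)) → ~(~γ ∧ (γ ↔ γ)) = 1/3 → 5/6 = 1

1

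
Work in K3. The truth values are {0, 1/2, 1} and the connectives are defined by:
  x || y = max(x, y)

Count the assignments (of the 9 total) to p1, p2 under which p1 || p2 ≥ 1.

5

p1 = 0, p2 = 0 ↦ 0  <
p1 = 0, p2 = 1/2 ↦ 1/2  <
p1 = 0, p2 = 1 ↦ 1  ≥
p1 = 1/2, p2 = 0 ↦ 1/2  <
p1 = 1/2, p2 = 1/2 ↦ 1/2  <
p1 = 1/2, p2 = 1 ↦ 1  ≥
p1 = 1, p2 = 0 ↦ 1  ≥
p1 = 1, p2 = 1/2 ↦ 1  ≥
p1 = 1, p2 = 1 ↦ 1  ≥
So 5 of the 9 assignments meet the threshold.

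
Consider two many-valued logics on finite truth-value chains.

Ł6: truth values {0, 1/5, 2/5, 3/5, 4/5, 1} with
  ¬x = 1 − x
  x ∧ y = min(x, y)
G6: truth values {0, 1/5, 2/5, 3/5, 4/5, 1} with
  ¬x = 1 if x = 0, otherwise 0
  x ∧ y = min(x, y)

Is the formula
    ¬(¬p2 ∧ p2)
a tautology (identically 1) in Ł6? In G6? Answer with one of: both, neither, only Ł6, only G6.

only G6

In Ł6: at p2 = 1/5 the value is 4/5 — not a tautology.
In G6: every assignment gives 1 — tautology.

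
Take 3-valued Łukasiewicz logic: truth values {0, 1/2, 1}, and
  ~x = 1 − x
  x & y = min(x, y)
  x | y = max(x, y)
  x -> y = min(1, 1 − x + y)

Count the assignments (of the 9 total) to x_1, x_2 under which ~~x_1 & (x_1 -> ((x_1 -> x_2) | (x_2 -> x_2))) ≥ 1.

3

x_1 = 0, x_2 = 0 ↦ 0  <
x_1 = 0, x_2 = 1/2 ↦ 0  <
x_1 = 0, x_2 = 1 ↦ 0  <
x_1 = 1/2, x_2 = 0 ↦ 1/2  <
x_1 = 1/2, x_2 = 1/2 ↦ 1/2  <
x_1 = 1/2, x_2 = 1 ↦ 1/2  <
x_1 = 1, x_2 = 0 ↦ 1  ≥
x_1 = 1, x_2 = 1/2 ↦ 1  ≥
x_1 = 1, x_2 = 1 ↦ 1  ≥
So 3 of the 9 assignments meet the threshold.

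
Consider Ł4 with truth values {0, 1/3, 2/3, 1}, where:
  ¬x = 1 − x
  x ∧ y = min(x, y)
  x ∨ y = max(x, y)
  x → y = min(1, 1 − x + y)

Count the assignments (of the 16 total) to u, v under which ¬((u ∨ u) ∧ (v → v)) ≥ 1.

4

u = 0, v = 0 ↦ 1  ≥
u = 0, v = 1/3 ↦ 1  ≥
u = 0, v = 2/3 ↦ 1  ≥
u = 0, v = 1 ↦ 1  ≥
u = 1/3, v = 0 ↦ 2/3  <
u = 1/3, v = 1/3 ↦ 2/3  <
u = 1/3, v = 2/3 ↦ 2/3  <
u = 1/3, v = 1 ↦ 2/3  <
u = 2/3, v = 0 ↦ 1/3  <
u = 2/3, v = 1/3 ↦ 1/3  <
u = 2/3, v = 2/3 ↦ 1/3  <
u = 2/3, v = 1 ↦ 1/3  <
u = 1, v = 0 ↦ 0  <
u = 1, v = 1/3 ↦ 0  <
u = 1, v = 2/3 ↦ 0  <
u = 1, v = 1 ↦ 0  <
So 4 of the 16 assignments meet the threshold.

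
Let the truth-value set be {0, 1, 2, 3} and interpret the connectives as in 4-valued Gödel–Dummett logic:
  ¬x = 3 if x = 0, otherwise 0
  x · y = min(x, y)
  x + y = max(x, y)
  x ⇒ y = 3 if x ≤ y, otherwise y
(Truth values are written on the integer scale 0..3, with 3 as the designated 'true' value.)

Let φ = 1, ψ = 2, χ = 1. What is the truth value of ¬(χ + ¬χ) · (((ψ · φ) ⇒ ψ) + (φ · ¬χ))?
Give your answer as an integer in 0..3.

¬χ = ¬1 = 0
χ + ¬χ = 1 + 0 = 1
¬(χ + ¬χ) = ¬1 = 0
ψ · φ = 2 · 1 = 1
(ψ · φ) ⇒ ψ = 1 ⇒ 2 = 3
¬χ = ¬1 = 0
φ · ¬χ = 1 · 0 = 0
((ψ · φ) ⇒ ψ) + (φ · ¬χ) = 3 + 0 = 3
¬(χ + ¬χ) · (((ψ · φ) ⇒ ψ) + (φ · ¬χ)) = 0 · 3 = 0

0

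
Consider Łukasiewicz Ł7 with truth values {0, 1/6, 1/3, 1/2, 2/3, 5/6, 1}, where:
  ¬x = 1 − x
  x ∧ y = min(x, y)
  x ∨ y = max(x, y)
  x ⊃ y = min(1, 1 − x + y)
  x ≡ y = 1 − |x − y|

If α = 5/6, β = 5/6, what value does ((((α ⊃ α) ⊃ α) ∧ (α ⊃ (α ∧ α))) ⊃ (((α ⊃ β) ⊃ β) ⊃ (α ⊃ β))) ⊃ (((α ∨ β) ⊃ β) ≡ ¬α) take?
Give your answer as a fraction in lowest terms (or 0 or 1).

α ⊃ α = 5/6 ⊃ 5/6 = 1
(α ⊃ α) ⊃ α = 1 ⊃ 5/6 = 5/6
α ∧ α = 5/6 ∧ 5/6 = 5/6
α ⊃ (α ∧ α) = 5/6 ⊃ 5/6 = 1
((α ⊃ α) ⊃ α) ∧ (α ⊃ (α ∧ α)) = 5/6 ∧ 1 = 5/6
α ⊃ β = 5/6 ⊃ 5/6 = 1
(α ⊃ β) ⊃ β = 1 ⊃ 5/6 = 5/6
α ⊃ β = 5/6 ⊃ 5/6 = 1
((α ⊃ β) ⊃ β) ⊃ (α ⊃ β) = 5/6 ⊃ 1 = 1
(((α ⊃ α) ⊃ α) ∧ (α ⊃ (α ∧ α))) ⊃ (((α ⊃ β) ⊃ β) ⊃ (α ⊃ β)) = 5/6 ⊃ 1 = 1
α ∨ β = 5/6 ∨ 5/6 = 5/6
(α ∨ β) ⊃ β = 5/6 ⊃ 5/6 = 1
¬α = ¬5/6 = 1/6
((α ∨ β) ⊃ β) ≡ ¬α = 1 ≡ 1/6 = 1/6
((((α ⊃ α) ⊃ α) ∧ (α ⊃ (α ∧ α))) ⊃ (((α ⊃ β) ⊃ β) ⊃ (α ⊃ β))) ⊃ (((α ∨ β) ⊃ β) ≡ ¬α) = 1 ⊃ 1/6 = 1/6

1/6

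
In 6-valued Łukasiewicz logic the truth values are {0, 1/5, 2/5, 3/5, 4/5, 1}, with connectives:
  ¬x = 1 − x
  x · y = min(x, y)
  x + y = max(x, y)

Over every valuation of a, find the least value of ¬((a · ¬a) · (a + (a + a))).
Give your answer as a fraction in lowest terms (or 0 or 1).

Take a = 2/5:
¬a = ¬2/5 = 3/5
a · ¬a = 2/5 · 3/5 = 2/5
a + a = 2/5 + 2/5 = 2/5
a + (a + a) = 2/5 + 2/5 = 2/5
(a · ¬a) · (a + (a + a)) = 2/5 · 2/5 = 2/5
¬((a · ¬a) · (a + (a + a))) = ¬2/5 = 3/5
No assignment yields a value below 3/5, so this is the minimum.

3/5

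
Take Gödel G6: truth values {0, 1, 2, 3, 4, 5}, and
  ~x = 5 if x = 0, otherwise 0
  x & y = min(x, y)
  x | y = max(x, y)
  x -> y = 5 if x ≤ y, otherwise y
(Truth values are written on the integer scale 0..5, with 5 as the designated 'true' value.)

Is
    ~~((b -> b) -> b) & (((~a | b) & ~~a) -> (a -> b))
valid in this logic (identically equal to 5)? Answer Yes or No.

Counterexample: take a = 0, b = 0.
b -> b = 0 -> 0 = 5
(b -> b) -> b = 5 -> 0 = 0
~((b -> b) -> b) = ~0 = 5
~~((b -> b) -> b) = ~5 = 0
~a = ~0 = 5
~a | b = 5 | 0 = 5
~a = ~0 = 5
~~a = ~5 = 0
(~a | b) & ~~a = 5 & 0 = 0
a -> b = 0 -> 0 = 5
((~a | b) & ~~a) -> (a -> b) = 0 -> 5 = 5
~~((b -> b) -> b) & (((~a | b) & ~~a) -> (a -> b)) = 0 & 5 = 0
This gives 0 ≠ 5.

No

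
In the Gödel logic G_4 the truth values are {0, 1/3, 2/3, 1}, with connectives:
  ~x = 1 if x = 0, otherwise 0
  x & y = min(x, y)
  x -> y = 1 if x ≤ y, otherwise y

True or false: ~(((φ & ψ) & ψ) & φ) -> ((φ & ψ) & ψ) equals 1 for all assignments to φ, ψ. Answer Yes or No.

Counterexample: take φ = 0, ψ = 0.
φ & ψ = 0 & 0 = 0
(φ & ψ) & ψ = 0 & 0 = 0
((φ & ψ) & ψ) & φ = 0 & 0 = 0
~(((φ & ψ) & ψ) & φ) = ~0 = 1
~(((φ & ψ) & ψ) & φ) -> ((φ & ψ) & ψ) = 1 -> 0 = 0
This gives 0 ≠ 1.

No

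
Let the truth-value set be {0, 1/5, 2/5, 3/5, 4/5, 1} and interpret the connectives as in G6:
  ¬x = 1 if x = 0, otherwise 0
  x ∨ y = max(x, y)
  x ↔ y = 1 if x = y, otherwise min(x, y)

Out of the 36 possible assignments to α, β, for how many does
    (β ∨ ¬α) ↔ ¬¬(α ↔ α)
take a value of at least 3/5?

value 1: 11 assignments (counts)
value 4/5: 5 assignments (counts)
value 3/5: 5 assignments (counts)
value 2/5: 5 assignments
value 1/5: 5 assignments
value 0: 5 assignments
So 21 of the 36 assignments meet the threshold.

21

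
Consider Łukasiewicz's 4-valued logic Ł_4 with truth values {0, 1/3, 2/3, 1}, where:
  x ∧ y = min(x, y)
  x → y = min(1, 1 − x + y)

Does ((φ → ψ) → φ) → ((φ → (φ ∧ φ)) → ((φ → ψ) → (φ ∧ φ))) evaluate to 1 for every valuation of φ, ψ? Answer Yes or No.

φ = 0, ψ = 0 ↦ 1
φ = 0, ψ = 1/3 ↦ 1
φ = 0, ψ = 2/3 ↦ 1
φ = 0, ψ = 1 ↦ 1
φ = 1/3, ψ = 0 ↦ 1
φ = 1/3, ψ = 1/3 ↦ 1
φ = 1/3, ψ = 2/3 ↦ 1
φ = 1/3, ψ = 1 ↦ 1
φ = 2/3, ψ = 0 ↦ 1
φ = 2/3, ψ = 1/3 ↦ 1
φ = 2/3, ψ = 2/3 ↦ 1
φ = 2/3, ψ = 1 ↦ 1
φ = 1, ψ = 0 ↦ 1
φ = 1, ψ = 1/3 ↦ 1
φ = 1, ψ = 2/3 ↦ 1
φ = 1, ψ = 1 ↦ 1
Every assignment gives a value ≥ 1.

Yes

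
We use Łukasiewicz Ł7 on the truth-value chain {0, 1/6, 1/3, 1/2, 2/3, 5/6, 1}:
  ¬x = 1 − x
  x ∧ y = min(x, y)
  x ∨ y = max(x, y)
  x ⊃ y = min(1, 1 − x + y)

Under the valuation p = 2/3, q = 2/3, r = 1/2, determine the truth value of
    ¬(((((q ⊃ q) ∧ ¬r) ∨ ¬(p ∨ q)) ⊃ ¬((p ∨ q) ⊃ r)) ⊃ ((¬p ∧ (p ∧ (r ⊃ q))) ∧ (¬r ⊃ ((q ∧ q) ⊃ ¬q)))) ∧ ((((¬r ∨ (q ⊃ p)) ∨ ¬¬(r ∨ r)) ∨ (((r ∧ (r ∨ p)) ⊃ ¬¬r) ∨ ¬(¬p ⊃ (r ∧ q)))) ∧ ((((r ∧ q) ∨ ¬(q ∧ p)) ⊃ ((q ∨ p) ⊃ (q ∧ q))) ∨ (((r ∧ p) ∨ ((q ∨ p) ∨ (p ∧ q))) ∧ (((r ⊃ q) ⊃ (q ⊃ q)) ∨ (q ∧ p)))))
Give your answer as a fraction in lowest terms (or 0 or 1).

1/3

q ⊃ q = 2/3 ⊃ 2/3 = 1
¬r = ¬1/2 = 1/2
(q ⊃ q) ∧ ¬r = 1 ∧ 1/2 = 1/2
p ∨ q = 2/3 ∨ 2/3 = 2/3
¬(p ∨ q) = ¬2/3 = 1/3
((q ⊃ q) ∧ ¬r) ∨ ¬(p ∨ q) = 1/2 ∨ 1/3 = 1/2
p ∨ q = 2/3 ∨ 2/3 = 2/3
(p ∨ q) ⊃ r = 2/3 ⊃ 1/2 = 5/6
¬((p ∨ q) ⊃ r) = ¬5/6 = 1/6
(((q ⊃ q) ∧ ¬r) ∨ ¬(p ∨ q)) ⊃ ¬((p ∨ q) ⊃ r) = 1/2 ⊃ 1/6 = 2/3
¬p = ¬2/3 = 1/3
r ⊃ q = 1/2 ⊃ 2/3 = 1
p ∧ (r ⊃ q) = 2/3 ∧ 1 = 2/3
¬p ∧ (p ∧ (r ⊃ q)) = 1/3 ∧ 2/3 = 1/3
¬r = ¬1/2 = 1/2
q ∧ q = 2/3 ∧ 2/3 = 2/3
¬q = ¬2/3 = 1/3
(q ∧ q) ⊃ ¬q = 2/3 ⊃ 1/3 = 2/3
¬r ⊃ ((q ∧ q) ⊃ ¬q) = 1/2 ⊃ 2/3 = 1
(¬p ∧ (p ∧ (r ⊃ q))) ∧ (¬r ⊃ ((q ∧ q) ⊃ ¬q)) = 1/3 ∧ 1 = 1/3
((((q ⊃ q) ∧ ¬r) ∨ ¬(p ∨ q)) ⊃ ¬((p ∨ q) ⊃ r)) ⊃ ((¬p ∧ (p ∧ (r ⊃ q))) ∧ (¬r ⊃ ((q ∧ q) ⊃ ¬q))) = 2/3 ⊃ 1/3 = 2/3
¬(((((q ⊃ q) ∧ ¬r) ∨ ¬(p ∨ q)) ⊃ ¬((p ∨ q) ⊃ r)) ⊃ ((¬p ∧ (p ∧ (r ⊃ q))) ∧ (¬r ⊃ ((q ∧ q) ⊃ ¬q)))) = ¬2/3 = 1/3
¬r = ¬1/2 = 1/2
q ⊃ p = 2/3 ⊃ 2/3 = 1
¬r ∨ (q ⊃ p) = 1/2 ∨ 1 = 1
r ∨ r = 1/2 ∨ 1/2 = 1/2
¬(r ∨ r) = ¬1/2 = 1/2
¬¬(r ∨ r) = ¬1/2 = 1/2
(¬r ∨ (q ⊃ p)) ∨ ¬¬(r ∨ r) = 1 ∨ 1/2 = 1
r ∨ p = 1/2 ∨ 2/3 = 2/3
r ∧ (r ∨ p) = 1/2 ∧ 2/3 = 1/2
¬r = ¬1/2 = 1/2
¬¬r = ¬1/2 = 1/2
(r ∧ (r ∨ p)) ⊃ ¬¬r = 1/2 ⊃ 1/2 = 1
¬p = ¬2/3 = 1/3
r ∧ q = 1/2 ∧ 2/3 = 1/2
¬p ⊃ (r ∧ q) = 1/3 ⊃ 1/2 = 1
¬(¬p ⊃ (r ∧ q)) = ¬1 = 0
((r ∧ (r ∨ p)) ⊃ ¬¬r) ∨ ¬(¬p ⊃ (r ∧ q)) = 1 ∨ 0 = 1
((¬r ∨ (q ⊃ p)) ∨ ¬¬(r ∨ r)) ∨ (((r ∧ (r ∨ p)) ⊃ ¬¬r) ∨ ¬(¬p ⊃ (r ∧ q))) = 1 ∨ 1 = 1
r ∧ q = 1/2 ∧ 2/3 = 1/2
q ∧ p = 2/3 ∧ 2/3 = 2/3
¬(q ∧ p) = ¬2/3 = 1/3
(r ∧ q) ∨ ¬(q ∧ p) = 1/2 ∨ 1/3 = 1/2
q ∨ p = 2/3 ∨ 2/3 = 2/3
q ∧ q = 2/3 ∧ 2/3 = 2/3
(q ∨ p) ⊃ (q ∧ q) = 2/3 ⊃ 2/3 = 1
((r ∧ q) ∨ ¬(q ∧ p)) ⊃ ((q ∨ p) ⊃ (q ∧ q)) = 1/2 ⊃ 1 = 1
r ∧ p = 1/2 ∧ 2/3 = 1/2
q ∨ p = 2/3 ∨ 2/3 = 2/3
p ∧ q = 2/3 ∧ 2/3 = 2/3
(q ∨ p) ∨ (p ∧ q) = 2/3 ∨ 2/3 = 2/3
(r ∧ p) ∨ ((q ∨ p) ∨ (p ∧ q)) = 1/2 ∨ 2/3 = 2/3
r ⊃ q = 1/2 ⊃ 2/3 = 1
q ⊃ q = 2/3 ⊃ 2/3 = 1
(r ⊃ q) ⊃ (q ⊃ q) = 1 ⊃ 1 = 1
q ∧ p = 2/3 ∧ 2/3 = 2/3
((r ⊃ q) ⊃ (q ⊃ q)) ∨ (q ∧ p) = 1 ∨ 2/3 = 1
((r ∧ p) ∨ ((q ∨ p) ∨ (p ∧ q))) ∧ (((r ⊃ q) ⊃ (q ⊃ q)) ∨ (q ∧ p)) = 2/3 ∧ 1 = 2/3
(((r ∧ q) ∨ ¬(q ∧ p)) ⊃ ((q ∨ p) ⊃ (q ∧ q))) ∨ (((r ∧ p) ∨ ((q ∨ p) ∨ (p ∧ q))) ∧ (((r ⊃ q) ⊃ (q ⊃ q)) ∨ (q ∧ p))) = 1 ∨ 2/3 = 1
(((¬r ∨ (q ⊃ p)) ∨ ¬¬(r ∨ r)) ∨ (((r ∧ (r ∨ p)) ⊃ ¬¬r) ∨ ¬(¬p ⊃ (r ∧ q)))) ∧ ((((r ∧ q) ∨ ¬(q ∧ p)) ⊃ ((q ∨ p) ⊃ (q ∧ q))) ∨ (((r ∧ p) ∨ ((q ∨ p) ∨ (p ∧ q))) ∧ (((r ⊃ q) ⊃ (q ⊃ q)) ∨ (q ∧ p)))) = 1 ∧ 1 = 1
¬(((((q ⊃ q) ∧ ¬r) ∨ ¬(p ∨ q)) ⊃ ¬((p ∨ q) ⊃ r)) ⊃ ((¬p ∧ (p ∧ (r ⊃ q))) ∧ (¬r ⊃ ((q ∧ q) ⊃ ¬q)))) ∧ ((((¬r ∨ (q ⊃ p)) ∨ ¬¬(r ∨ r)) ∨ (((r ∧ (r ∨ p)) ⊃ ¬¬r) ∨ ¬(¬p ⊃ (r ∧ q)))) ∧ ((((r ∧ q) ∨ ¬(q ∧ p)) ⊃ ((q ∨ p) ⊃ (q ∧ q))) ∨ (((r ∧ p) ∨ ((q ∨ p) ∨ (p ∧ q))) ∧ (((r ⊃ q) ⊃ (q ⊃ q)) ∨ (q ∧ p))))) = 1/3 ∧ 1 = 1/3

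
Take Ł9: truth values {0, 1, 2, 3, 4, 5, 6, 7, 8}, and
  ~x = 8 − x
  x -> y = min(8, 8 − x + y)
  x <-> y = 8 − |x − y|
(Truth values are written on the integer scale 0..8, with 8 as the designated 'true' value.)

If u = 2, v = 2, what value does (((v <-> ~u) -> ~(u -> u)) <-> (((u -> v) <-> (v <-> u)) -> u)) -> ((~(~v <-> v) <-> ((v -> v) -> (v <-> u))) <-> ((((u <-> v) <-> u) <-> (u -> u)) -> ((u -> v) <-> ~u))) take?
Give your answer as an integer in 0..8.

6

~u = ~2 = 6
v <-> ~u = 2 <-> 6 = 4
u -> u = 2 -> 2 = 8
~(u -> u) = ~8 = 0
(v <-> ~u) -> ~(u -> u) = 4 -> 0 = 4
u -> v = 2 -> 2 = 8
v <-> u = 2 <-> 2 = 8
(u -> v) <-> (v <-> u) = 8 <-> 8 = 8
((u -> v) <-> (v <-> u)) -> u = 8 -> 2 = 2
((v <-> ~u) -> ~(u -> u)) <-> (((u -> v) <-> (v <-> u)) -> u) = 4 <-> 2 = 6
~v = ~2 = 6
~v <-> v = 6 <-> 2 = 4
~(~v <-> v) = ~4 = 4
v -> v = 2 -> 2 = 8
v <-> u = 2 <-> 2 = 8
(v -> v) -> (v <-> u) = 8 -> 8 = 8
~(~v <-> v) <-> ((v -> v) -> (v <-> u)) = 4 <-> 8 = 4
u <-> v = 2 <-> 2 = 8
(u <-> v) <-> u = 8 <-> 2 = 2
u -> u = 2 -> 2 = 8
((u <-> v) <-> u) <-> (u -> u) = 2 <-> 8 = 2
u -> v = 2 -> 2 = 8
~u = ~2 = 6
(u -> v) <-> ~u = 8 <-> 6 = 6
(((u <-> v) <-> u) <-> (u -> u)) -> ((u -> v) <-> ~u) = 2 -> 6 = 8
(~(~v <-> v) <-> ((v -> v) -> (v <-> u))) <-> ((((u <-> v) <-> u) <-> (u -> u)) -> ((u -> v) <-> ~u)) = 4 <-> 8 = 4
(((v <-> ~u) -> ~(u -> u)) <-> (((u -> v) <-> (v <-> u)) -> u)) -> ((~(~v <-> v) <-> ((v -> v) -> (v <-> u))) <-> ((((u <-> v) <-> u) <-> (u -> u)) -> ((u -> v) <-> ~u))) = 6 -> 4 = 6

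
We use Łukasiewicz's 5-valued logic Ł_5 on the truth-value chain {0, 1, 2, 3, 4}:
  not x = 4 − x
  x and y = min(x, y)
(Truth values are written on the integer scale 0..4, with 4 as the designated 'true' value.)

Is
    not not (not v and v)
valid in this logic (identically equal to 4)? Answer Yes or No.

Counterexample: take v = 0.
not v = not 0 = 4
not v and v = 4 and 0 = 0
not (not v and v) = not 0 = 4
not not (not v and v) = not 4 = 0
This gives 0 ≠ 4.

No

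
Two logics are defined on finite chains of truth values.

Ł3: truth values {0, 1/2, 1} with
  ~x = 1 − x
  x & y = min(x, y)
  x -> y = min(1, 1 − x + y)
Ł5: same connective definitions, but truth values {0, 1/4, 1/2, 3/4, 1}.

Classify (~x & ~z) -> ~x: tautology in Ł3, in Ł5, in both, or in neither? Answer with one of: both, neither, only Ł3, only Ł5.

both

In Ł3: every assignment gives 1 — tautology.
In Ł5: every assignment gives 1 — tautology.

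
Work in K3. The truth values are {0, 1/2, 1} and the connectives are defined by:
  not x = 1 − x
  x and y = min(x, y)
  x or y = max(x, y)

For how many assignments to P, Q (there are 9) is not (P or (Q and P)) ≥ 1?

P = 0, Q = 0 ↦ 1  ≥
P = 0, Q = 1/2 ↦ 1  ≥
P = 0, Q = 1 ↦ 1  ≥
P = 1/2, Q = 0 ↦ 1/2  <
P = 1/2, Q = 1/2 ↦ 1/2  <
P = 1/2, Q = 1 ↦ 1/2  <
P = 1, Q = 0 ↦ 0  <
P = 1, Q = 1/2 ↦ 0  <
P = 1, Q = 1 ↦ 0  <
So 3 of the 9 assignments meet the threshold.

3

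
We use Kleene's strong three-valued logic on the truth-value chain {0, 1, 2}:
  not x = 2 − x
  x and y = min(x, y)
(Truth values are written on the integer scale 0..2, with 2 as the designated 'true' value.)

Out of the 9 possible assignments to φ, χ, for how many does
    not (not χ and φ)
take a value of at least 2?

φ = 0, χ = 0 ↦ 2  ≥
φ = 0, χ = 1 ↦ 2  ≥
φ = 0, χ = 2 ↦ 2  ≥
φ = 1, χ = 0 ↦ 1  <
φ = 1, χ = 1 ↦ 1  <
φ = 1, χ = 2 ↦ 2  ≥
φ = 2, χ = 0 ↦ 0  <
φ = 2, χ = 1 ↦ 1  <
φ = 2, χ = 2 ↦ 2  ≥
So 5 of the 9 assignments meet the threshold.

5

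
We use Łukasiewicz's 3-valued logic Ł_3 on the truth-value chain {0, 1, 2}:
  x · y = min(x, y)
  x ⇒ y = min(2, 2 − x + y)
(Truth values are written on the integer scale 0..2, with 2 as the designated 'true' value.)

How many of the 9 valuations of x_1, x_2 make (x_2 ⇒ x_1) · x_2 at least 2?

x_1 = 0, x_2 = 0 ↦ 0  <
x_1 = 0, x_2 = 1 ↦ 1  <
x_1 = 0, x_2 = 2 ↦ 0  <
x_1 = 1, x_2 = 0 ↦ 0  <
x_1 = 1, x_2 = 1 ↦ 1  <
x_1 = 1, x_2 = 2 ↦ 1  <
x_1 = 2, x_2 = 0 ↦ 0  <
x_1 = 2, x_2 = 1 ↦ 1  <
x_1 = 2, x_2 = 2 ↦ 2  ≥
So 1 of the 9 assignments meets the threshold.

1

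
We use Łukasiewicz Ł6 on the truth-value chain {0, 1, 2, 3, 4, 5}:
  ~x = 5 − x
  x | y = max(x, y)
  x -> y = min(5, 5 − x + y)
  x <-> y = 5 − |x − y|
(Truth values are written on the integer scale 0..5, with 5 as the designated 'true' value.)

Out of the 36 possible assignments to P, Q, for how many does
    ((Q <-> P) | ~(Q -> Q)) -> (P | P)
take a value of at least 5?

value 5: 17 assignments (counts)
value 4: 7 assignments
value 3: 5 assignments
value 2: 4 assignments
value 1: 2 assignments
value 0: 1 assignment
So 17 of the 36 assignments meet the threshold.

17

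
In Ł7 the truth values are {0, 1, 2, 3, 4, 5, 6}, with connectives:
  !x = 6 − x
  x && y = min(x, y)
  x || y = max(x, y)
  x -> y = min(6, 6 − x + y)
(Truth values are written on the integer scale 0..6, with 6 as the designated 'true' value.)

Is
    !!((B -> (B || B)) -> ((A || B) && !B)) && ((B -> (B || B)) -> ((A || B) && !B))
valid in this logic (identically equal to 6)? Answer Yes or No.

Counterexample: take A = 0, B = 0.
B || B = 0 || 0 = 0
B -> (B || B) = 0 -> 0 = 6
A || B = 0 || 0 = 0
!B = !0 = 6
(A || B) && !B = 0 && 6 = 0
(B -> (B || B)) -> ((A || B) && !B) = 6 -> 0 = 0
!((B -> (B || B)) -> ((A || B) && !B)) = !0 = 6
!!((B -> (B || B)) -> ((A || B) && !B)) = !6 = 0
!!((B -> (B || B)) -> ((A || B) && !B)) && ((B -> (B || B)) -> ((A || B) && !B)) = 0 && 0 = 0
This gives 0 ≠ 6.

No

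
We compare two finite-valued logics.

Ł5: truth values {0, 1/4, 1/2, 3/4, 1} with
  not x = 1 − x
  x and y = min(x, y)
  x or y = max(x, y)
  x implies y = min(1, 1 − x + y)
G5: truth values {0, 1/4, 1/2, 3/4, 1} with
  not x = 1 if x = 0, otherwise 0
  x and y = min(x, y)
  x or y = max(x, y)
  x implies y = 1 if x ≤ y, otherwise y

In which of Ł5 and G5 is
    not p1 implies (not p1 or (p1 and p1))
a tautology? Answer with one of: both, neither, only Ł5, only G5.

In Ł5: every assignment gives 1 — tautology.
In G5: every assignment gives 1 — tautology.

both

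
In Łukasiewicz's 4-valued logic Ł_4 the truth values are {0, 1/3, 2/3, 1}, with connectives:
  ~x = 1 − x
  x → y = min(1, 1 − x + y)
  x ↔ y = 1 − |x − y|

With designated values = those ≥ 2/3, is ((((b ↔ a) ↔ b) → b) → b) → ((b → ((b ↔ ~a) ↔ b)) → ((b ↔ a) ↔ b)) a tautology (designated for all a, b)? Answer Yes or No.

Counterexample: take a = 0, b = 1.
b ↔ a = 1 ↔ 0 = 0
(b ↔ a) ↔ b = 0 ↔ 1 = 0
((b ↔ a) ↔ b) → b = 0 → 1 = 1
(((b ↔ a) ↔ b) → b) → b = 1 → 1 = 1
~a = ~0 = 1
b ↔ ~a = 1 ↔ 1 = 1
(b ↔ ~a) ↔ b = 1 ↔ 1 = 1
b → ((b ↔ ~a) ↔ b) = 1 → 1 = 1
b ↔ a = 1 ↔ 0 = 0
(b ↔ a) ↔ b = 0 ↔ 1 = 0
(b → ((b ↔ ~a) ↔ b)) → ((b ↔ a) ↔ b) = 1 → 0 = 0
((((b ↔ a) ↔ b) → b) → b) → ((b → ((b ↔ ~a) ↔ b)) → ((b ↔ a) ↔ b)) = 1 → 0 = 0
This gives 0, which is below 2/3.

No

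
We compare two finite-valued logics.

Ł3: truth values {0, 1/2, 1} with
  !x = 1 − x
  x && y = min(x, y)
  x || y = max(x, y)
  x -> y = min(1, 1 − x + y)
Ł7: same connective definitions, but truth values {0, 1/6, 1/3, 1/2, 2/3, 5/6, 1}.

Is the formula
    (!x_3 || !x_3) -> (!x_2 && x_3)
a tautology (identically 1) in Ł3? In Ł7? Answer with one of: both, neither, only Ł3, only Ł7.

neither

In Ł3: at x_2 = 0, x_3 = 0 the value is 0 — not a tautology.
In Ł7: at x_2 = 0, x_3 = 0 the value is 0 — not a tautology.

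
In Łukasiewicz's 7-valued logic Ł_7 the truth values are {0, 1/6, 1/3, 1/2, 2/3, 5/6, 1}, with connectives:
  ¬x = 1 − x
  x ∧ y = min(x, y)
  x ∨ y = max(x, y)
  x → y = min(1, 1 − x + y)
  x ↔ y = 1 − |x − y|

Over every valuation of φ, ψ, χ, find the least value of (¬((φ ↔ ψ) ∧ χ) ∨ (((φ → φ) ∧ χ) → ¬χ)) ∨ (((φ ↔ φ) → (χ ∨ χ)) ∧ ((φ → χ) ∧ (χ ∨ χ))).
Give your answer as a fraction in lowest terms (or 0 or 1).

2/3

Take φ = 0, ψ = 0, χ = 2/3:
φ ↔ ψ = 0 ↔ 0 = 1
(φ ↔ ψ) ∧ χ = 1 ∧ 2/3 = 2/3
¬((φ ↔ ψ) ∧ χ) = ¬2/3 = 1/3
φ → φ = 0 → 0 = 1
(φ → φ) ∧ χ = 1 ∧ 2/3 = 2/3
¬χ = ¬2/3 = 1/3
((φ → φ) ∧ χ) → ¬χ = 2/3 → 1/3 = 2/3
¬((φ ↔ ψ) ∧ χ) ∨ (((φ → φ) ∧ χ) → ¬χ) = 1/3 ∨ 2/3 = 2/3
φ ↔ φ = 0 ↔ 0 = 1
χ ∨ χ = 2/3 ∨ 2/3 = 2/3
(φ ↔ φ) → (χ ∨ χ) = 1 → 2/3 = 2/3
φ → χ = 0 → 2/3 = 1
χ ∨ χ = 2/3 ∨ 2/3 = 2/3
(φ → χ) ∧ (χ ∨ χ) = 1 ∧ 2/3 = 2/3
((φ ↔ φ) → (χ ∨ χ)) ∧ ((φ → χ) ∧ (χ ∨ χ)) = 2/3 ∧ 2/3 = 2/3
(¬((φ ↔ ψ) ∧ χ) ∨ (((φ → φ) ∧ χ) → ¬χ)) ∨ (((φ ↔ φ) → (χ ∨ χ)) ∧ ((φ → χ) ∧ (χ ∨ χ))) = 2/3 ∨ 2/3 = 2/3
No assignment yields a value below 2/3, so this is the minimum.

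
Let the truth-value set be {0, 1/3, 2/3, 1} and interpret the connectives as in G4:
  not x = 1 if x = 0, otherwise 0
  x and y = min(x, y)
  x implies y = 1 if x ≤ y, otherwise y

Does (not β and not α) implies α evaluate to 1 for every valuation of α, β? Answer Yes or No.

Counterexample: take α = 0, β = 0.
not β = not 0 = 1
not α = not 0 = 1
not β and not α = 1 and 1 = 1
(not β and not α) implies α = 1 implies 0 = 0
This gives 0 ≠ 1.

No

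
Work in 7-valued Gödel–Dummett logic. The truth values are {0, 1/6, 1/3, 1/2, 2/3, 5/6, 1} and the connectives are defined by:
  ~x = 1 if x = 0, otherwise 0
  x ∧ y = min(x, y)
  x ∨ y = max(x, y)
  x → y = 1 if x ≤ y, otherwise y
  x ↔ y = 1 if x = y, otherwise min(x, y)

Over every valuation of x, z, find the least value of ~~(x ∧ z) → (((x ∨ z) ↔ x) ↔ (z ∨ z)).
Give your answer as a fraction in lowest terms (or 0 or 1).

1/6

Take x = 1/6, z = 1/6:
x ∧ z = 1/6 ∧ 1/6 = 1/6
~(x ∧ z) = ~1/6 = 0
~~(x ∧ z) = ~0 = 1
x ∨ z = 1/6 ∨ 1/6 = 1/6
(x ∨ z) ↔ x = 1/6 ↔ 1/6 = 1
z ∨ z = 1/6 ∨ 1/6 = 1/6
((x ∨ z) ↔ x) ↔ (z ∨ z) = 1 ↔ 1/6 = 1/6
~~(x ∧ z) → (((x ∨ z) ↔ x) ↔ (z ∨ z)) = 1 → 1/6 = 1/6
No assignment yields a value below 1/6, so this is the minimum.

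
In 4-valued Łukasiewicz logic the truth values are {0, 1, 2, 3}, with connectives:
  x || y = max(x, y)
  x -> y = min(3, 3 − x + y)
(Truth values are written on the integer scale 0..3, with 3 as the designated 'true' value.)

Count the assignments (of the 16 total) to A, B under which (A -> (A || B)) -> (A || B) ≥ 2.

A = 0, B = 0 ↦ 0  <
A = 0, B = 1 ↦ 1  <
A = 0, B = 2 ↦ 2  ≥
A = 0, B = 3 ↦ 3  ≥
A = 1, B = 0 ↦ 1  <
A = 1, B = 1 ↦ 1  <
A = 1, B = 2 ↦ 2  ≥
A = 1, B = 3 ↦ 3  ≥
A = 2, B = 0 ↦ 2  ≥
A = 2, B = 1 ↦ 2  ≥
A = 2, B = 2 ↦ 2  ≥
A = 2, B = 3 ↦ 3  ≥
A = 3, B = 0 ↦ 3  ≥
A = 3, B = 1 ↦ 3  ≥
A = 3, B = 2 ↦ 3  ≥
A = 3, B = 3 ↦ 3  ≥
So 12 of the 16 assignments meet the threshold.

12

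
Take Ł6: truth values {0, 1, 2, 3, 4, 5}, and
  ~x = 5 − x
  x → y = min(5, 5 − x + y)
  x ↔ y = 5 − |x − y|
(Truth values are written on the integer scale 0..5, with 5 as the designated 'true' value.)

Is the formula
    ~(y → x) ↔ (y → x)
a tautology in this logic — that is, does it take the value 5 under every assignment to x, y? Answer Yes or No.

No

Counterexample: take x = 0, y = 0.
y → x = 0 → 0 = 5
~(y → x) = ~5 = 0
y → x = 0 → 0 = 5
~(y → x) ↔ (y → x) = 0 ↔ 5 = 0
This gives 0 ≠ 5.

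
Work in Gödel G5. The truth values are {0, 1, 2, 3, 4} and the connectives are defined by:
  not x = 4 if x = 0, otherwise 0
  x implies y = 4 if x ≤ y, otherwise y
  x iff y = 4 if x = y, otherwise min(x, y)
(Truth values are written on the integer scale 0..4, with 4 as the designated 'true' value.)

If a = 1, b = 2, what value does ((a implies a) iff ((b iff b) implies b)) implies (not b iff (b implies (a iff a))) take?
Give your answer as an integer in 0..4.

0

a implies a = 1 implies 1 = 4
b iff b = 2 iff 2 = 4
(b iff b) implies b = 4 implies 2 = 2
(a implies a) iff ((b iff b) implies b) = 4 iff 2 = 2
not b = not 2 = 0
a iff a = 1 iff 1 = 4
b implies (a iff a) = 2 implies 4 = 4
not b iff (b implies (a iff a)) = 0 iff 4 = 0
((a implies a) iff ((b iff b) implies b)) implies (not b iff (b implies (a iff a))) = 2 implies 0 = 0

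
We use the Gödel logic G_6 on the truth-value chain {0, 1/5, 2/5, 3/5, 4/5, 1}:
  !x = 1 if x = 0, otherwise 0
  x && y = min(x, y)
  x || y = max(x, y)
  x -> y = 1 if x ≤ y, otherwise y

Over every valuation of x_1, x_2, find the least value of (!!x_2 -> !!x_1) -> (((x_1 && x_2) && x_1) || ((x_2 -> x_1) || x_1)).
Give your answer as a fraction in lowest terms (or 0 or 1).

1/5

Take x_1 = 1/5, x_2 = 2/5:
!x_2 = !2/5 = 0
!!x_2 = !0 = 1
!x_1 = !1/5 = 0
!!x_1 = !0 = 1
!!x_2 -> !!x_1 = 1 -> 1 = 1
x_1 && x_2 = 1/5 && 2/5 = 1/5
(x_1 && x_2) && x_1 = 1/5 && 1/5 = 1/5
x_2 -> x_1 = 2/5 -> 1/5 = 1/5
(x_2 -> x_1) || x_1 = 1/5 || 1/5 = 1/5
((x_1 && x_2) && x_1) || ((x_2 -> x_1) || x_1) = 1/5 || 1/5 = 1/5
(!!x_2 -> !!x_1) -> (((x_1 && x_2) && x_1) || ((x_2 -> x_1) || x_1)) = 1 -> 1/5 = 1/5
No assignment yields a value below 1/5, so this is the minimum.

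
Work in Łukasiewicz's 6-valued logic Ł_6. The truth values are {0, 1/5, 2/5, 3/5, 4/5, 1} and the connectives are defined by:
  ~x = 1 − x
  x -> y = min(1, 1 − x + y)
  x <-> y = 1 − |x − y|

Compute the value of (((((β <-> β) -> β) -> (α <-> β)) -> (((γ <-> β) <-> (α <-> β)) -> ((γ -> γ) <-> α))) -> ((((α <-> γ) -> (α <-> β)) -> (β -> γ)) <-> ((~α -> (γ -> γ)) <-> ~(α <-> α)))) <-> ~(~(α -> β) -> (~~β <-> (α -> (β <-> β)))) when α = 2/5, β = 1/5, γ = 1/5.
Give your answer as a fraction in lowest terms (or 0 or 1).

β <-> β = 1/5 <-> 1/5 = 1
(β <-> β) -> β = 1 -> 1/5 = 1/5
α <-> β = 2/5 <-> 1/5 = 4/5
((β <-> β) -> β) -> (α <-> β) = 1/5 -> 4/5 = 1
γ <-> β = 1/5 <-> 1/5 = 1
α <-> β = 2/5 <-> 1/5 = 4/5
(γ <-> β) <-> (α <-> β) = 1 <-> 4/5 = 4/5
γ -> γ = 1/5 -> 1/5 = 1
(γ -> γ) <-> α = 1 <-> 2/5 = 2/5
((γ <-> β) <-> (α <-> β)) -> ((γ -> γ) <-> α) = 4/5 -> 2/5 = 3/5
(((β <-> β) -> β) -> (α <-> β)) -> (((γ <-> β) <-> (α <-> β)) -> ((γ -> γ) <-> α)) = 1 -> 3/5 = 3/5
α <-> γ = 2/5 <-> 1/5 = 4/5
α <-> β = 2/5 <-> 1/5 = 4/5
(α <-> γ) -> (α <-> β) = 4/5 -> 4/5 = 1
β -> γ = 1/5 -> 1/5 = 1
((α <-> γ) -> (α <-> β)) -> (β -> γ) = 1 -> 1 = 1
~α = ~2/5 = 3/5
γ -> γ = 1/5 -> 1/5 = 1
~α -> (γ -> γ) = 3/5 -> 1 = 1
α <-> α = 2/5 <-> 2/5 = 1
~(α <-> α) = ~1 = 0
(~α -> (γ -> γ)) <-> ~(α <-> α) = 1 <-> 0 = 0
(((α <-> γ) -> (α <-> β)) -> (β -> γ)) <-> ((~α -> (γ -> γ)) <-> ~(α <-> α)) = 1 <-> 0 = 0
((((β <-> β) -> β) -> (α <-> β)) -> (((γ <-> β) <-> (α <-> β)) -> ((γ -> γ) <-> α))) -> ((((α <-> γ) -> (α <-> β)) -> (β -> γ)) <-> ((~α -> (γ -> γ)) <-> ~(α <-> α))) = 3/5 -> 0 = 2/5
α -> β = 2/5 -> 1/5 = 4/5
~(α -> β) = ~4/5 = 1/5
~β = ~1/5 = 4/5
~~β = ~4/5 = 1/5
β <-> β = 1/5 <-> 1/5 = 1
α -> (β <-> β) = 2/5 -> 1 = 1
~~β <-> (α -> (β <-> β)) = 1/5 <-> 1 = 1/5
~(α -> β) -> (~~β <-> (α -> (β <-> β))) = 1/5 -> 1/5 = 1
~(~(α -> β) -> (~~β <-> (α -> (β <-> β)))) = ~1 = 0
(((((β <-> β) -> β) -> (α <-> β)) -> (((γ <-> β) <-> (α <-> β)) -> ((γ -> γ) <-> α))) -> ((((α <-> γ) -> (α <-> β)) -> (β -> γ)) <-> ((~α -> (γ -> γ)) <-> ~(α <-> α)))) <-> ~(~(α -> β) -> (~~β <-> (α -> (β <-> β)))) = 2/5 <-> 0 = 3/5

3/5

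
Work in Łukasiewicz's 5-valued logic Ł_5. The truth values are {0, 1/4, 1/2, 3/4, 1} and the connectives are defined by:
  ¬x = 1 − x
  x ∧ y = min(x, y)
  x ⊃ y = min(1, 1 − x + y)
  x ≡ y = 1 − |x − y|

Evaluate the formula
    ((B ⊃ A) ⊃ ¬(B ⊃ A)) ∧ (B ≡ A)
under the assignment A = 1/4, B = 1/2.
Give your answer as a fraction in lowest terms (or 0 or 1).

1/2

B ⊃ A = 1/2 ⊃ 1/4 = 3/4
B ⊃ A = 1/2 ⊃ 1/4 = 3/4
¬(B ⊃ A) = ¬3/4 = 1/4
(B ⊃ A) ⊃ ¬(B ⊃ A) = 3/4 ⊃ 1/4 = 1/2
B ≡ A = 1/2 ≡ 1/4 = 3/4
((B ⊃ A) ⊃ ¬(B ⊃ A)) ∧ (B ≡ A) = 1/2 ∧ 3/4 = 1/2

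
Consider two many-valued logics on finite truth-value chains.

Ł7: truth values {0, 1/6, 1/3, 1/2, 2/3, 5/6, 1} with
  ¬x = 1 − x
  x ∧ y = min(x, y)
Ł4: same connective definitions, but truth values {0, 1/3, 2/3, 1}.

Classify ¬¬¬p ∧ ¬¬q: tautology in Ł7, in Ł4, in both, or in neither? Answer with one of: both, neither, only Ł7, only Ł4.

In Ł7: at p = 0, q = 0 the value is 0 — not a tautology.
In Ł4: at p = 0, q = 0 the value is 0 — not a tautology.

neither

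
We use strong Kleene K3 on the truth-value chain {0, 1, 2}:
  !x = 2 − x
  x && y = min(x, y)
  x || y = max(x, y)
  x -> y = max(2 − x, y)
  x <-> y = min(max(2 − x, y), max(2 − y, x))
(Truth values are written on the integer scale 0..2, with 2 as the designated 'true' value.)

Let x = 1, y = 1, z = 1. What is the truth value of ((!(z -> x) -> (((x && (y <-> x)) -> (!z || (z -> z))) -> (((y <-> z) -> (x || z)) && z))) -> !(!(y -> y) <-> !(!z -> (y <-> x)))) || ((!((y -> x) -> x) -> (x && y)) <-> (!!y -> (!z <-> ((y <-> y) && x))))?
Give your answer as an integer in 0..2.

1

z -> x = 1 -> 1 = 1
!(z -> x) = !1 = 1
y <-> x = 1 <-> 1 = 1
x && (y <-> x) = 1 && 1 = 1
!z = !1 = 1
z -> z = 1 -> 1 = 1
!z || (z -> z) = 1 || 1 = 1
(x && (y <-> x)) -> (!z || (z -> z)) = 1 -> 1 = 1
y <-> z = 1 <-> 1 = 1
x || z = 1 || 1 = 1
(y <-> z) -> (x || z) = 1 -> 1 = 1
((y <-> z) -> (x || z)) && z = 1 && 1 = 1
((x && (y <-> x)) -> (!z || (z -> z))) -> (((y <-> z) -> (x || z)) && z) = 1 -> 1 = 1
!(z -> x) -> (((x && (y <-> x)) -> (!z || (z -> z))) -> (((y <-> z) -> (x || z)) && z)) = 1 -> 1 = 1
y -> y = 1 -> 1 = 1
!(y -> y) = !1 = 1
!z = !1 = 1
y <-> x = 1 <-> 1 = 1
!z -> (y <-> x) = 1 -> 1 = 1
!(!z -> (y <-> x)) = !1 = 1
!(y -> y) <-> !(!z -> (y <-> x)) = 1 <-> 1 = 1
!(!(y -> y) <-> !(!z -> (y <-> x))) = !1 = 1
(!(z -> x) -> (((x && (y <-> x)) -> (!z || (z -> z))) -> (((y <-> z) -> (x || z)) && z))) -> !(!(y -> y) <-> !(!z -> (y <-> x))) = 1 -> 1 = 1
y -> x = 1 -> 1 = 1
(y -> x) -> x = 1 -> 1 = 1
!((y -> x) -> x) = !1 = 1
x && y = 1 && 1 = 1
!((y -> x) -> x) -> (x && y) = 1 -> 1 = 1
!y = !1 = 1
!!y = !1 = 1
!z = !1 = 1
y <-> y = 1 <-> 1 = 1
(y <-> y) && x = 1 && 1 = 1
!z <-> ((y <-> y) && x) = 1 <-> 1 = 1
!!y -> (!z <-> ((y <-> y) && x)) = 1 -> 1 = 1
(!((y -> x) -> x) -> (x && y)) <-> (!!y -> (!z <-> ((y <-> y) && x))) = 1 <-> 1 = 1
((!(z -> x) -> (((x && (y <-> x)) -> (!z || (z -> z))) -> (((y <-> z) -> (x || z)) && z))) -> !(!(y -> y) <-> !(!z -> (y <-> x)))) || ((!((y -> x) -> x) -> (x && y)) <-> (!!y -> (!z <-> ((y <-> y) && x)))) = 1 || 1 = 1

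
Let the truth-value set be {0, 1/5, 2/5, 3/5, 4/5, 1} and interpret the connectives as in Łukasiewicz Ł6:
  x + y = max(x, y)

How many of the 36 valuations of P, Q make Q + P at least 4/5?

20

value 1: 11 assignments (counts)
value 4/5: 9 assignments (counts)
value 3/5: 7 assignments
value 2/5: 5 assignments
value 1/5: 3 assignments
value 0: 1 assignment
So 20 of the 36 assignments meet the threshold.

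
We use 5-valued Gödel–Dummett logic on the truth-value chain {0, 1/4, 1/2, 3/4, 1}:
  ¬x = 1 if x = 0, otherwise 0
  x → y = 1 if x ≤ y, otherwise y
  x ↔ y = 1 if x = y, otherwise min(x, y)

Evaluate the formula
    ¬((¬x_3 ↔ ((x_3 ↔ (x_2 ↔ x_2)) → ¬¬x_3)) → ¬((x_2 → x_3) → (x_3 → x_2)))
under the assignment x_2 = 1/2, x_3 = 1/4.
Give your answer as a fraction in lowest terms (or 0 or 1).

¬x_3 = ¬1/4 = 0
x_2 ↔ x_2 = 1/2 ↔ 1/2 = 1
x_3 ↔ (x_2 ↔ x_2) = 1/4 ↔ 1 = 1/4
¬x_3 = ¬1/4 = 0
¬¬x_3 = ¬0 = 1
(x_3 ↔ (x_2 ↔ x_2)) → ¬¬x_3 = 1/4 → 1 = 1
¬x_3 ↔ ((x_3 ↔ (x_2 ↔ x_2)) → ¬¬x_3) = 0 ↔ 1 = 0
x_2 → x_3 = 1/2 → 1/4 = 1/4
x_3 → x_2 = 1/4 → 1/2 = 1
(x_2 → x_3) → (x_3 → x_2) = 1/4 → 1 = 1
¬((x_2 → x_3) → (x_3 → x_2)) = ¬1 = 0
(¬x_3 ↔ ((x_3 ↔ (x_2 ↔ x_2)) → ¬¬x_3)) → ¬((x_2 → x_3) → (x_3 → x_2)) = 0 → 0 = 1
¬((¬x_3 ↔ ((x_3 ↔ (x_2 ↔ x_2)) → ¬¬x_3)) → ¬((x_2 → x_3) → (x_3 → x_2))) = ¬1 = 0

0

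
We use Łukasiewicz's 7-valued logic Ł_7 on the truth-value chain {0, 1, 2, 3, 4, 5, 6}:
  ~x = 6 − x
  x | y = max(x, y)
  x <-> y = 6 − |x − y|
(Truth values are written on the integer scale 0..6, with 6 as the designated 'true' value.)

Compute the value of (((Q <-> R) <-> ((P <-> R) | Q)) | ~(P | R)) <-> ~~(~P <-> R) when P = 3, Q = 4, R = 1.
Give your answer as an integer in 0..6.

Q <-> R = 4 <-> 1 = 3
P <-> R = 3 <-> 1 = 4
(P <-> R) | Q = 4 | 4 = 4
(Q <-> R) <-> ((P <-> R) | Q) = 3 <-> 4 = 5
P | R = 3 | 1 = 3
~(P | R) = ~3 = 3
((Q <-> R) <-> ((P <-> R) | Q)) | ~(P | R) = 5 | 3 = 5
~P = ~3 = 3
~P <-> R = 3 <-> 1 = 4
~(~P <-> R) = ~4 = 2
~~(~P <-> R) = ~2 = 4
(((Q <-> R) <-> ((P <-> R) | Q)) | ~(P | R)) <-> ~~(~P <-> R) = 5 <-> 4 = 5

5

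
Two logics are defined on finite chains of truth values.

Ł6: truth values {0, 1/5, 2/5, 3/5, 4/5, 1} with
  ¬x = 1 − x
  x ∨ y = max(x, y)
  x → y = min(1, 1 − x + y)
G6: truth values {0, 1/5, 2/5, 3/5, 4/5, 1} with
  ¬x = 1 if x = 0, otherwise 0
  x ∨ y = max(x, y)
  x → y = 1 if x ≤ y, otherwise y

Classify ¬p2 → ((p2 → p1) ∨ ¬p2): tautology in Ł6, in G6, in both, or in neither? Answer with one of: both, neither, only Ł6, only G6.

both

In Ł6: every assignment gives 1 — tautology.
In G6: every assignment gives 1 — tautology.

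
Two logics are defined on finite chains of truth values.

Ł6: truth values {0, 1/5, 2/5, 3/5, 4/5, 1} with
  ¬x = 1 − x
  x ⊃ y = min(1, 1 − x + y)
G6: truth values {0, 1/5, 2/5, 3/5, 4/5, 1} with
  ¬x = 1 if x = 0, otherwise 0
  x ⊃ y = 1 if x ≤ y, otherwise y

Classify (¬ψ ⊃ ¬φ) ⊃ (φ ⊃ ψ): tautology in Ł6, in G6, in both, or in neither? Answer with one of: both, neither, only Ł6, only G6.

only Ł6

In Ł6: every assignment gives 1 — tautology.
In G6: at φ = 2/5, ψ = 1/5 the value is 1/5 — not a tautology.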